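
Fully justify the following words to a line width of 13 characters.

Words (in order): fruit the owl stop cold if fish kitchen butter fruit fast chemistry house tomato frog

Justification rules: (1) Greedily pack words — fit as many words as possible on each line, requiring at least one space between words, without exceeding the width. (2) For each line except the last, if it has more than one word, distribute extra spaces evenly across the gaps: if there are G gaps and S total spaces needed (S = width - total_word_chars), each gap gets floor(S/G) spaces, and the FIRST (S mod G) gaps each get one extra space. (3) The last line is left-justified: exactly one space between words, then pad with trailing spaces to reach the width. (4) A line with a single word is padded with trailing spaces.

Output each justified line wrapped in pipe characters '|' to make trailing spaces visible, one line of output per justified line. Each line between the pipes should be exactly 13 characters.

Answer: |fruit the owl|
|stop  cold if|
|fish  kitchen|
|butter  fruit|
|fast         |
|chemistry    |
|house  tomato|
|frog         |

Derivation:
Line 1: ['fruit', 'the', 'owl'] (min_width=13, slack=0)
Line 2: ['stop', 'cold', 'if'] (min_width=12, slack=1)
Line 3: ['fish', 'kitchen'] (min_width=12, slack=1)
Line 4: ['butter', 'fruit'] (min_width=12, slack=1)
Line 5: ['fast'] (min_width=4, slack=9)
Line 6: ['chemistry'] (min_width=9, slack=4)
Line 7: ['house', 'tomato'] (min_width=12, slack=1)
Line 8: ['frog'] (min_width=4, slack=9)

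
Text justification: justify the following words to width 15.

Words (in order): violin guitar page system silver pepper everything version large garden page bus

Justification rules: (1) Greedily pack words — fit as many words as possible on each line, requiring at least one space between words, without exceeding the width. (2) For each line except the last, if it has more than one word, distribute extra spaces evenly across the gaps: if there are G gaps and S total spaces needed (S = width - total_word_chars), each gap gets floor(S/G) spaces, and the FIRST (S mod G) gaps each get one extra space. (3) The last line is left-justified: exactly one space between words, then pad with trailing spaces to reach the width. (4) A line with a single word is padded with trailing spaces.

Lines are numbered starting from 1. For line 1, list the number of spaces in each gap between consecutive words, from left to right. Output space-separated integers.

Answer: 3

Derivation:
Line 1: ['violin', 'guitar'] (min_width=13, slack=2)
Line 2: ['page', 'system'] (min_width=11, slack=4)
Line 3: ['silver', 'pepper'] (min_width=13, slack=2)
Line 4: ['everything'] (min_width=10, slack=5)
Line 5: ['version', 'large'] (min_width=13, slack=2)
Line 6: ['garden', 'page', 'bus'] (min_width=15, slack=0)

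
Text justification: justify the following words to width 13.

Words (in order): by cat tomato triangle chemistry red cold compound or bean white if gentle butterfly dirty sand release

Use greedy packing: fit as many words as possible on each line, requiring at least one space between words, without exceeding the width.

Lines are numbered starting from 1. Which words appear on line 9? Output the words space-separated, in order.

Answer: release

Derivation:
Line 1: ['by', 'cat', 'tomato'] (min_width=13, slack=0)
Line 2: ['triangle'] (min_width=8, slack=5)
Line 3: ['chemistry', 'red'] (min_width=13, slack=0)
Line 4: ['cold', 'compound'] (min_width=13, slack=0)
Line 5: ['or', 'bean', 'white'] (min_width=13, slack=0)
Line 6: ['if', 'gentle'] (min_width=9, slack=4)
Line 7: ['butterfly'] (min_width=9, slack=4)
Line 8: ['dirty', 'sand'] (min_width=10, slack=3)
Line 9: ['release'] (min_width=7, slack=6)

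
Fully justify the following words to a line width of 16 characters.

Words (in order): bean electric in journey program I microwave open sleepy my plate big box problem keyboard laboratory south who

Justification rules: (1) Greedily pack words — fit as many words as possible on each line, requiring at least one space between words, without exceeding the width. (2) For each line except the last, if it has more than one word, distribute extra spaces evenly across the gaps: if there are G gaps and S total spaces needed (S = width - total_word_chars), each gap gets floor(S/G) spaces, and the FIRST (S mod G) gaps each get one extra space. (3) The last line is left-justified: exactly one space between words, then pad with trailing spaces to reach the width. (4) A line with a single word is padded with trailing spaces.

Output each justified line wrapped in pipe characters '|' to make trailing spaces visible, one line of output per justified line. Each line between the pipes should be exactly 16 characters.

Line 1: ['bean', 'electric', 'in'] (min_width=16, slack=0)
Line 2: ['journey', 'program'] (min_width=15, slack=1)
Line 3: ['I', 'microwave', 'open'] (min_width=16, slack=0)
Line 4: ['sleepy', 'my', 'plate'] (min_width=15, slack=1)
Line 5: ['big', 'box', 'problem'] (min_width=15, slack=1)
Line 6: ['keyboard'] (min_width=8, slack=8)
Line 7: ['laboratory', 'south'] (min_width=16, slack=0)
Line 8: ['who'] (min_width=3, slack=13)

Answer: |bean electric in|
|journey  program|
|I microwave open|
|sleepy  my plate|
|big  box problem|
|keyboard        |
|laboratory south|
|who             |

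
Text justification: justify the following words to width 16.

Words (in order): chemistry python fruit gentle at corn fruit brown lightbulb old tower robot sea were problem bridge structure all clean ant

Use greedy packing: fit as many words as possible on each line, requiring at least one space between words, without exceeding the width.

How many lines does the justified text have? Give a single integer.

Answer: 8

Derivation:
Line 1: ['chemistry', 'python'] (min_width=16, slack=0)
Line 2: ['fruit', 'gentle', 'at'] (min_width=15, slack=1)
Line 3: ['corn', 'fruit', 'brown'] (min_width=16, slack=0)
Line 4: ['lightbulb', 'old'] (min_width=13, slack=3)
Line 5: ['tower', 'robot', 'sea'] (min_width=15, slack=1)
Line 6: ['were', 'problem'] (min_width=12, slack=4)
Line 7: ['bridge', 'structure'] (min_width=16, slack=0)
Line 8: ['all', 'clean', 'ant'] (min_width=13, slack=3)
Total lines: 8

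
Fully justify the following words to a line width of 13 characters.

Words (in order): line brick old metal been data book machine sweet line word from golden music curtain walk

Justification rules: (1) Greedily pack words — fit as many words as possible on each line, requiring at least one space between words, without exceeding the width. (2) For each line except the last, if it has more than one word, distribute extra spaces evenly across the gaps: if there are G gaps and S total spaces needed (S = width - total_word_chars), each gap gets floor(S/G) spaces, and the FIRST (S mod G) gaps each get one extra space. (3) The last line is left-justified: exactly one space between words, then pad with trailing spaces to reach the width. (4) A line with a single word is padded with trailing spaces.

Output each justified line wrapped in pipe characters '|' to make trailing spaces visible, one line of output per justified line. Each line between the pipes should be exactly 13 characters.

Line 1: ['line', 'brick'] (min_width=10, slack=3)
Line 2: ['old', 'metal'] (min_width=9, slack=4)
Line 3: ['been', 'data'] (min_width=9, slack=4)
Line 4: ['book', 'machine'] (min_width=12, slack=1)
Line 5: ['sweet', 'line'] (min_width=10, slack=3)
Line 6: ['word', 'from'] (min_width=9, slack=4)
Line 7: ['golden', 'music'] (min_width=12, slack=1)
Line 8: ['curtain', 'walk'] (min_width=12, slack=1)

Answer: |line    brick|
|old     metal|
|been     data|
|book  machine|
|sweet    line|
|word     from|
|golden  music|
|curtain walk |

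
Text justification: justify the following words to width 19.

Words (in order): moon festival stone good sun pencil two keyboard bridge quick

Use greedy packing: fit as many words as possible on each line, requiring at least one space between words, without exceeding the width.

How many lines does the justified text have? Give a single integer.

Line 1: ['moon', 'festival', 'stone'] (min_width=19, slack=0)
Line 2: ['good', 'sun', 'pencil', 'two'] (min_width=19, slack=0)
Line 3: ['keyboard', 'bridge'] (min_width=15, slack=4)
Line 4: ['quick'] (min_width=5, slack=14)
Total lines: 4

Answer: 4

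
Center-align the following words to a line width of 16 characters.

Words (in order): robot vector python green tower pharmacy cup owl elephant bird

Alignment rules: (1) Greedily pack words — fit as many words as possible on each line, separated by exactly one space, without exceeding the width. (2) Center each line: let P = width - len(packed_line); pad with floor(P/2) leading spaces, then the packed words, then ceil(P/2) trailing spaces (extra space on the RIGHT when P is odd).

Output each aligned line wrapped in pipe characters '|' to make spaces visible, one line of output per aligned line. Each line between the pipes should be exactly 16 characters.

Answer: |  robot vector  |
|  python green  |
| tower pharmacy |
|cup owl elephant|
|      bird      |

Derivation:
Line 1: ['robot', 'vector'] (min_width=12, slack=4)
Line 2: ['python', 'green'] (min_width=12, slack=4)
Line 3: ['tower', 'pharmacy'] (min_width=14, slack=2)
Line 4: ['cup', 'owl', 'elephant'] (min_width=16, slack=0)
Line 5: ['bird'] (min_width=4, slack=12)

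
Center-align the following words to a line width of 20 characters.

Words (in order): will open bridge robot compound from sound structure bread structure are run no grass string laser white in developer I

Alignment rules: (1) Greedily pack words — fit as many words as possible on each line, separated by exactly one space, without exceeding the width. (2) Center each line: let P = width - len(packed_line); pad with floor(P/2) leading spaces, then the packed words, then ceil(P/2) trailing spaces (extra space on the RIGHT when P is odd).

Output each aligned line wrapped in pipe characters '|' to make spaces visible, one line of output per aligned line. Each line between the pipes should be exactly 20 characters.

Line 1: ['will', 'open', 'bridge'] (min_width=16, slack=4)
Line 2: ['robot', 'compound', 'from'] (min_width=19, slack=1)
Line 3: ['sound', 'structure'] (min_width=15, slack=5)
Line 4: ['bread', 'structure', 'are'] (min_width=19, slack=1)
Line 5: ['run', 'no', 'grass', 'string'] (min_width=19, slack=1)
Line 6: ['laser', 'white', 'in'] (min_width=14, slack=6)
Line 7: ['developer', 'I'] (min_width=11, slack=9)

Answer: |  will open bridge  |
|robot compound from |
|  sound structure   |
|bread structure are |
|run no grass string |
|   laser white in   |
|    developer I     |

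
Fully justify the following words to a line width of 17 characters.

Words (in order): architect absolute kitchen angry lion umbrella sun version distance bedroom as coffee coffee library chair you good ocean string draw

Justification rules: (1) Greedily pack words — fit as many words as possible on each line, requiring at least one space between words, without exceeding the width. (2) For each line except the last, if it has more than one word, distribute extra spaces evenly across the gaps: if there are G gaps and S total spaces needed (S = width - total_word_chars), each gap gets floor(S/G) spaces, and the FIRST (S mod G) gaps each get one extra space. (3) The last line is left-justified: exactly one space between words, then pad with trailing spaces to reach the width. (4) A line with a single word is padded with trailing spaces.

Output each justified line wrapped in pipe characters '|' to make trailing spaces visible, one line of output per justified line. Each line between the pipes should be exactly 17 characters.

Answer: |architect        |
|absolute  kitchen|
|angry        lion|
|umbrella      sun|
|version  distance|
|bedroom as coffee|
|coffee    library|
|chair   you  good|
|ocean string draw|

Derivation:
Line 1: ['architect'] (min_width=9, slack=8)
Line 2: ['absolute', 'kitchen'] (min_width=16, slack=1)
Line 3: ['angry', 'lion'] (min_width=10, slack=7)
Line 4: ['umbrella', 'sun'] (min_width=12, slack=5)
Line 5: ['version', 'distance'] (min_width=16, slack=1)
Line 6: ['bedroom', 'as', 'coffee'] (min_width=17, slack=0)
Line 7: ['coffee', 'library'] (min_width=14, slack=3)
Line 8: ['chair', 'you', 'good'] (min_width=14, slack=3)
Line 9: ['ocean', 'string', 'draw'] (min_width=17, slack=0)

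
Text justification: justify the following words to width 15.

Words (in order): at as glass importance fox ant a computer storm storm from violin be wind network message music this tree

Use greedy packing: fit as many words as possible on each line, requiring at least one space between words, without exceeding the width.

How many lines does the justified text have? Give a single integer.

Line 1: ['at', 'as', 'glass'] (min_width=11, slack=4)
Line 2: ['importance', 'fox'] (min_width=14, slack=1)
Line 3: ['ant', 'a', 'computer'] (min_width=14, slack=1)
Line 4: ['storm', 'storm'] (min_width=11, slack=4)
Line 5: ['from', 'violin', 'be'] (min_width=14, slack=1)
Line 6: ['wind', 'network'] (min_width=12, slack=3)
Line 7: ['message', 'music'] (min_width=13, slack=2)
Line 8: ['this', 'tree'] (min_width=9, slack=6)
Total lines: 8

Answer: 8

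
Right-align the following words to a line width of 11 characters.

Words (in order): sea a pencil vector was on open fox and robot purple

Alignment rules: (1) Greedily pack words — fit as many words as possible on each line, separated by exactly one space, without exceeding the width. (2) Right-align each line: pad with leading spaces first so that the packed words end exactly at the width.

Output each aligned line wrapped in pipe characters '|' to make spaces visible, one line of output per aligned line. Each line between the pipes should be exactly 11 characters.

Answer: |      sea a|
|     pencil|
| vector was|
|on open fox|
|  and robot|
|     purple|

Derivation:
Line 1: ['sea', 'a'] (min_width=5, slack=6)
Line 2: ['pencil'] (min_width=6, slack=5)
Line 3: ['vector', 'was'] (min_width=10, slack=1)
Line 4: ['on', 'open', 'fox'] (min_width=11, slack=0)
Line 5: ['and', 'robot'] (min_width=9, slack=2)
Line 6: ['purple'] (min_width=6, slack=5)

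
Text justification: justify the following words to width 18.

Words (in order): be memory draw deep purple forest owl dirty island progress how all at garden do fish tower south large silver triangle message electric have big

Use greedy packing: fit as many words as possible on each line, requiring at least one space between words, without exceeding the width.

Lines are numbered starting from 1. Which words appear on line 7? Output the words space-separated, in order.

Answer: silver triangle

Derivation:
Line 1: ['be', 'memory', 'draw'] (min_width=14, slack=4)
Line 2: ['deep', 'purple', 'forest'] (min_width=18, slack=0)
Line 3: ['owl', 'dirty', 'island'] (min_width=16, slack=2)
Line 4: ['progress', 'how', 'all'] (min_width=16, slack=2)
Line 5: ['at', 'garden', 'do', 'fish'] (min_width=17, slack=1)
Line 6: ['tower', 'south', 'large'] (min_width=17, slack=1)
Line 7: ['silver', 'triangle'] (min_width=15, slack=3)
Line 8: ['message', 'electric'] (min_width=16, slack=2)
Line 9: ['have', 'big'] (min_width=8, slack=10)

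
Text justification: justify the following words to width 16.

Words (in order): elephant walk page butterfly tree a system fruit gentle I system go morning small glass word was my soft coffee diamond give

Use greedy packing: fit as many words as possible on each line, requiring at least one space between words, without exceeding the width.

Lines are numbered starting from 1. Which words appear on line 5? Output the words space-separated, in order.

Answer: system go

Derivation:
Line 1: ['elephant', 'walk'] (min_width=13, slack=3)
Line 2: ['page', 'butterfly'] (min_width=14, slack=2)
Line 3: ['tree', 'a', 'system'] (min_width=13, slack=3)
Line 4: ['fruit', 'gentle', 'I'] (min_width=14, slack=2)
Line 5: ['system', 'go'] (min_width=9, slack=7)
Line 6: ['morning', 'small'] (min_width=13, slack=3)
Line 7: ['glass', 'word', 'was'] (min_width=14, slack=2)
Line 8: ['my', 'soft', 'coffee'] (min_width=14, slack=2)
Line 9: ['diamond', 'give'] (min_width=12, slack=4)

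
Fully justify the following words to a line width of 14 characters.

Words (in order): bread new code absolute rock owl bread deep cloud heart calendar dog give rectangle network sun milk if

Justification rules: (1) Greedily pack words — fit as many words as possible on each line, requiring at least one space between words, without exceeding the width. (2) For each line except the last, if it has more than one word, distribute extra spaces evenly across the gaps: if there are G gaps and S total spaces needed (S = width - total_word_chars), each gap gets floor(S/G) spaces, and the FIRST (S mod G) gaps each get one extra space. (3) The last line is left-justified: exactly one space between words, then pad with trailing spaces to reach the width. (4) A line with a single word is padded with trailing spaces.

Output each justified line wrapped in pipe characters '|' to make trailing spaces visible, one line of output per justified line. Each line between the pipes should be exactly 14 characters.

Line 1: ['bread', 'new', 'code'] (min_width=14, slack=0)
Line 2: ['absolute', 'rock'] (min_width=13, slack=1)
Line 3: ['owl', 'bread', 'deep'] (min_width=14, slack=0)
Line 4: ['cloud', 'heart'] (min_width=11, slack=3)
Line 5: ['calendar', 'dog'] (min_width=12, slack=2)
Line 6: ['give', 'rectangle'] (min_width=14, slack=0)
Line 7: ['network', 'sun'] (min_width=11, slack=3)
Line 8: ['milk', 'if'] (min_width=7, slack=7)

Answer: |bread new code|
|absolute  rock|
|owl bread deep|
|cloud    heart|
|calendar   dog|
|give rectangle|
|network    sun|
|milk if       |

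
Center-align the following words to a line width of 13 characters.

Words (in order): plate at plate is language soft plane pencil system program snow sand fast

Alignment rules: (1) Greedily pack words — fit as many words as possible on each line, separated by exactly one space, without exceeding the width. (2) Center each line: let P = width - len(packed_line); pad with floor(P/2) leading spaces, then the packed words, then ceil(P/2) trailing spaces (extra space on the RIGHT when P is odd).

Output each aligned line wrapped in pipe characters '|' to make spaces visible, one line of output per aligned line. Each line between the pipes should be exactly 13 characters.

Line 1: ['plate', 'at'] (min_width=8, slack=5)
Line 2: ['plate', 'is'] (min_width=8, slack=5)
Line 3: ['language', 'soft'] (min_width=13, slack=0)
Line 4: ['plane', 'pencil'] (min_width=12, slack=1)
Line 5: ['system'] (min_width=6, slack=7)
Line 6: ['program', 'snow'] (min_width=12, slack=1)
Line 7: ['sand', 'fast'] (min_width=9, slack=4)

Answer: |  plate at   |
|  plate is   |
|language soft|
|plane pencil |
|   system    |
|program snow |
|  sand fast  |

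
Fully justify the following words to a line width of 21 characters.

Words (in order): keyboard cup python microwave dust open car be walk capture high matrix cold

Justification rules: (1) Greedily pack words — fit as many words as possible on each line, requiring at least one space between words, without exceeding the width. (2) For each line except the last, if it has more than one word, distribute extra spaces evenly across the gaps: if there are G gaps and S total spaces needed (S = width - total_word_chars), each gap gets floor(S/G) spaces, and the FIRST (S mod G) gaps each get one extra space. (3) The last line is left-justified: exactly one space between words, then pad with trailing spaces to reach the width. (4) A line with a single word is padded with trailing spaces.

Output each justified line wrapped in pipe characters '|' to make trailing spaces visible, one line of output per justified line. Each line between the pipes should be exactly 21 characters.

Line 1: ['keyboard', 'cup', 'python'] (min_width=19, slack=2)
Line 2: ['microwave', 'dust', 'open'] (min_width=19, slack=2)
Line 3: ['car', 'be', 'walk', 'capture'] (min_width=19, slack=2)
Line 4: ['high', 'matrix', 'cold'] (min_width=16, slack=5)

Answer: |keyboard  cup  python|
|microwave  dust  open|
|car  be  walk capture|
|high matrix cold     |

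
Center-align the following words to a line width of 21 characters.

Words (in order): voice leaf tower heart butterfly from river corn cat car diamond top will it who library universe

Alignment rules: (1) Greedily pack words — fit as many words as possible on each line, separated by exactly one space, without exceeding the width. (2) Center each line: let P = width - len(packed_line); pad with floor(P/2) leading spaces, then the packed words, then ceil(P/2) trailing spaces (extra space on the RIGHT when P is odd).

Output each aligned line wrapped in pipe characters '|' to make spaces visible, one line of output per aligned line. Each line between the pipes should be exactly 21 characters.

Line 1: ['voice', 'leaf', 'tower'] (min_width=16, slack=5)
Line 2: ['heart', 'butterfly', 'from'] (min_width=20, slack=1)
Line 3: ['river', 'corn', 'cat', 'car'] (min_width=18, slack=3)
Line 4: ['diamond', 'top', 'will', 'it'] (min_width=19, slack=2)
Line 5: ['who', 'library', 'universe'] (min_width=20, slack=1)

Answer: |  voice leaf tower   |
|heart butterfly from |
| river corn cat car  |
| diamond top will it |
|who library universe |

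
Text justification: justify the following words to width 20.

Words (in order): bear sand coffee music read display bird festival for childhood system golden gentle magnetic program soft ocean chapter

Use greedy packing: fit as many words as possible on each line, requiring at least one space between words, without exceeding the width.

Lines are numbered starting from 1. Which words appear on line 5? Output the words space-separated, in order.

Line 1: ['bear', 'sand', 'coffee'] (min_width=16, slack=4)
Line 2: ['music', 'read', 'display'] (min_width=18, slack=2)
Line 3: ['bird', 'festival', 'for'] (min_width=17, slack=3)
Line 4: ['childhood', 'system'] (min_width=16, slack=4)
Line 5: ['golden', 'gentle'] (min_width=13, slack=7)
Line 6: ['magnetic', 'program'] (min_width=16, slack=4)
Line 7: ['soft', 'ocean', 'chapter'] (min_width=18, slack=2)

Answer: golden gentle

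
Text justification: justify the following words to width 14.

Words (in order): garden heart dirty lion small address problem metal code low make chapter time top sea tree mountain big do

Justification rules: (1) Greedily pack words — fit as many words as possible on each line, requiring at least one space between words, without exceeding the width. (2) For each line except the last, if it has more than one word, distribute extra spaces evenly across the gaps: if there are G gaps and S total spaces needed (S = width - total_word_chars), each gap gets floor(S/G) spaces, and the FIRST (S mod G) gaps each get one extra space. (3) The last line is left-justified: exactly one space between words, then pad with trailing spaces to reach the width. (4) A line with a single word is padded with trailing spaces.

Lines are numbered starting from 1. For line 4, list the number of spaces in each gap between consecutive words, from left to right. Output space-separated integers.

Line 1: ['garden', 'heart'] (min_width=12, slack=2)
Line 2: ['dirty', 'lion'] (min_width=10, slack=4)
Line 3: ['small', 'address'] (min_width=13, slack=1)
Line 4: ['problem', 'metal'] (min_width=13, slack=1)
Line 5: ['code', 'low', 'make'] (min_width=13, slack=1)
Line 6: ['chapter', 'time'] (min_width=12, slack=2)
Line 7: ['top', 'sea', 'tree'] (min_width=12, slack=2)
Line 8: ['mountain', 'big'] (min_width=12, slack=2)
Line 9: ['do'] (min_width=2, slack=12)

Answer: 2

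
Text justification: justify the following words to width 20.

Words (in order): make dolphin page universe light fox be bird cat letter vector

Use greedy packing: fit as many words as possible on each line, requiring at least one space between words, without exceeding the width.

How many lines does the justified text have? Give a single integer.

Answer: 4

Derivation:
Line 1: ['make', 'dolphin', 'page'] (min_width=17, slack=3)
Line 2: ['universe', 'light', 'fox'] (min_width=18, slack=2)
Line 3: ['be', 'bird', 'cat', 'letter'] (min_width=18, slack=2)
Line 4: ['vector'] (min_width=6, slack=14)
Total lines: 4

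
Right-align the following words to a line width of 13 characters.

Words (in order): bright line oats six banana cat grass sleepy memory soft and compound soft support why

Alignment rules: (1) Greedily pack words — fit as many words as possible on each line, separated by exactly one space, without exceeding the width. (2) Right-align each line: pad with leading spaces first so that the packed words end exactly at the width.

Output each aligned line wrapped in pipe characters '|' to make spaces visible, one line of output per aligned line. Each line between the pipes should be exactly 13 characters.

Line 1: ['bright', 'line'] (min_width=11, slack=2)
Line 2: ['oats', 'six'] (min_width=8, slack=5)
Line 3: ['banana', 'cat'] (min_width=10, slack=3)
Line 4: ['grass', 'sleepy'] (min_width=12, slack=1)
Line 5: ['memory', 'soft'] (min_width=11, slack=2)
Line 6: ['and', 'compound'] (min_width=12, slack=1)
Line 7: ['soft', 'support'] (min_width=12, slack=1)
Line 8: ['why'] (min_width=3, slack=10)

Answer: |  bright line|
|     oats six|
|   banana cat|
| grass sleepy|
|  memory soft|
| and compound|
| soft support|
|          why|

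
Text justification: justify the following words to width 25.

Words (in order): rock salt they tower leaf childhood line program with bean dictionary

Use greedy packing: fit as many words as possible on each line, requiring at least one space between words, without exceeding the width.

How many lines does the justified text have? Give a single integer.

Line 1: ['rock', 'salt', 'they', 'tower', 'leaf'] (min_width=25, slack=0)
Line 2: ['childhood', 'line', 'program'] (min_width=22, slack=3)
Line 3: ['with', 'bean', 'dictionary'] (min_width=20, slack=5)
Total lines: 3

Answer: 3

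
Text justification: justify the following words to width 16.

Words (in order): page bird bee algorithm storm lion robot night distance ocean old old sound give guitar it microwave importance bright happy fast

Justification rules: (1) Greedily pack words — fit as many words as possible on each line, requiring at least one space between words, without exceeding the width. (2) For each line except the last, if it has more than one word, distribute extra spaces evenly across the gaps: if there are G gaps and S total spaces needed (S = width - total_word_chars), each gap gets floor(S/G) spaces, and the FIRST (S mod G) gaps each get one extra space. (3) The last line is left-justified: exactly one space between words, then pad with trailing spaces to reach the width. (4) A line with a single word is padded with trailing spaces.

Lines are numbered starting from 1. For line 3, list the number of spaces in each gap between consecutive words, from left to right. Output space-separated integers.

Line 1: ['page', 'bird', 'bee'] (min_width=13, slack=3)
Line 2: ['algorithm', 'storm'] (min_width=15, slack=1)
Line 3: ['lion', 'robot', 'night'] (min_width=16, slack=0)
Line 4: ['distance', 'ocean'] (min_width=14, slack=2)
Line 5: ['old', 'old', 'sound'] (min_width=13, slack=3)
Line 6: ['give', 'guitar', 'it'] (min_width=14, slack=2)
Line 7: ['microwave'] (min_width=9, slack=7)
Line 8: ['importance'] (min_width=10, slack=6)
Line 9: ['bright', 'happy'] (min_width=12, slack=4)
Line 10: ['fast'] (min_width=4, slack=12)

Answer: 1 1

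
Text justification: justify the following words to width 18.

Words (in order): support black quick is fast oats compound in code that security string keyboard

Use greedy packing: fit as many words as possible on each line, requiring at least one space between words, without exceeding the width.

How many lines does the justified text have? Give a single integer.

Answer: 5

Derivation:
Line 1: ['support', 'black'] (min_width=13, slack=5)
Line 2: ['quick', 'is', 'fast', 'oats'] (min_width=18, slack=0)
Line 3: ['compound', 'in', 'code'] (min_width=16, slack=2)
Line 4: ['that', 'security'] (min_width=13, slack=5)
Line 5: ['string', 'keyboard'] (min_width=15, slack=3)
Total lines: 5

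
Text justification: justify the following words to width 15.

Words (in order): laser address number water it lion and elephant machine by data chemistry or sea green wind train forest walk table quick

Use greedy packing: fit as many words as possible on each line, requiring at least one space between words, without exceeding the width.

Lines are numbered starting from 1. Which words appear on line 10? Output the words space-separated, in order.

Line 1: ['laser', 'address'] (min_width=13, slack=2)
Line 2: ['number', 'water', 'it'] (min_width=15, slack=0)
Line 3: ['lion', 'and'] (min_width=8, slack=7)
Line 4: ['elephant'] (min_width=8, slack=7)
Line 5: ['machine', 'by', 'data'] (min_width=15, slack=0)
Line 6: ['chemistry', 'or'] (min_width=12, slack=3)
Line 7: ['sea', 'green', 'wind'] (min_width=14, slack=1)
Line 8: ['train', 'forest'] (min_width=12, slack=3)
Line 9: ['walk', 'table'] (min_width=10, slack=5)
Line 10: ['quick'] (min_width=5, slack=10)

Answer: quick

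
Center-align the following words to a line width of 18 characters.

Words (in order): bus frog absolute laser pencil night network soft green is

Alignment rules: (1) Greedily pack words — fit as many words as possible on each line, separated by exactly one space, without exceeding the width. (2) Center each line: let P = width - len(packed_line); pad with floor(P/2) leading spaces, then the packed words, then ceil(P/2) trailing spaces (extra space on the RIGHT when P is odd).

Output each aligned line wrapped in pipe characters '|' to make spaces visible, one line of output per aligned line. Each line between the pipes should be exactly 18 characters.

Line 1: ['bus', 'frog', 'absolute'] (min_width=17, slack=1)
Line 2: ['laser', 'pencil', 'night'] (min_width=18, slack=0)
Line 3: ['network', 'soft', 'green'] (min_width=18, slack=0)
Line 4: ['is'] (min_width=2, slack=16)

Answer: |bus frog absolute |
|laser pencil night|
|network soft green|
|        is        |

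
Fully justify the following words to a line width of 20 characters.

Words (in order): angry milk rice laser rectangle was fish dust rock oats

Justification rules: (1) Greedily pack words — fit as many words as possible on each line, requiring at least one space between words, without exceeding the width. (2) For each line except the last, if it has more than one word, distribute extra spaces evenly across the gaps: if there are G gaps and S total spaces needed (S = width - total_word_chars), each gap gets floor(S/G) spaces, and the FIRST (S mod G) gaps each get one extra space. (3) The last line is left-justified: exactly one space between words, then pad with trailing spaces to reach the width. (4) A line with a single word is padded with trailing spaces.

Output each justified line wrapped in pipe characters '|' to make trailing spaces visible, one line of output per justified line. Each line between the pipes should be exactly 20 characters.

Line 1: ['angry', 'milk', 'rice'] (min_width=15, slack=5)
Line 2: ['laser', 'rectangle', 'was'] (min_width=19, slack=1)
Line 3: ['fish', 'dust', 'rock', 'oats'] (min_width=19, slack=1)

Answer: |angry    milk   rice|
|laser  rectangle was|
|fish dust rock oats |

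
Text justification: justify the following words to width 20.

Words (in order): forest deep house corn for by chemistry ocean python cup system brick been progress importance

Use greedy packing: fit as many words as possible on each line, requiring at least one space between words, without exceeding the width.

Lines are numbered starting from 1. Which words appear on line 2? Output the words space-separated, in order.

Line 1: ['forest', 'deep', 'house'] (min_width=17, slack=3)
Line 2: ['corn', 'for', 'by'] (min_width=11, slack=9)
Line 3: ['chemistry', 'ocean'] (min_width=15, slack=5)
Line 4: ['python', 'cup', 'system'] (min_width=17, slack=3)
Line 5: ['brick', 'been', 'progress'] (min_width=19, slack=1)
Line 6: ['importance'] (min_width=10, slack=10)

Answer: corn for by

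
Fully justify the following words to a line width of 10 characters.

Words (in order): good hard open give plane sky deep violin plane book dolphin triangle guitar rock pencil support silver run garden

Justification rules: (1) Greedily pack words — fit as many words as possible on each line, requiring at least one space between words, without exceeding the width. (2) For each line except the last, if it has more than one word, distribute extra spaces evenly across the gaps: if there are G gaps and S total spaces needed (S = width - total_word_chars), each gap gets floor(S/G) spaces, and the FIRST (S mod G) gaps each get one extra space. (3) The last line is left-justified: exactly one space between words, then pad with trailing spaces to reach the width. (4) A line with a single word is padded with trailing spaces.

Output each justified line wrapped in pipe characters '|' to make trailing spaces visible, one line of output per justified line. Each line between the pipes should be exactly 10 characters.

Answer: |good  hard|
|open  give|
|plane  sky|
|deep      |
|violin    |
|plane book|
|dolphin   |
|triangle  |
|guitar    |
|rock      |
|pencil    |
|support   |
|silver run|
|garden    |

Derivation:
Line 1: ['good', 'hard'] (min_width=9, slack=1)
Line 2: ['open', 'give'] (min_width=9, slack=1)
Line 3: ['plane', 'sky'] (min_width=9, slack=1)
Line 4: ['deep'] (min_width=4, slack=6)
Line 5: ['violin'] (min_width=6, slack=4)
Line 6: ['plane', 'book'] (min_width=10, slack=0)
Line 7: ['dolphin'] (min_width=7, slack=3)
Line 8: ['triangle'] (min_width=8, slack=2)
Line 9: ['guitar'] (min_width=6, slack=4)
Line 10: ['rock'] (min_width=4, slack=6)
Line 11: ['pencil'] (min_width=6, slack=4)
Line 12: ['support'] (min_width=7, slack=3)
Line 13: ['silver', 'run'] (min_width=10, slack=0)
Line 14: ['garden'] (min_width=6, slack=4)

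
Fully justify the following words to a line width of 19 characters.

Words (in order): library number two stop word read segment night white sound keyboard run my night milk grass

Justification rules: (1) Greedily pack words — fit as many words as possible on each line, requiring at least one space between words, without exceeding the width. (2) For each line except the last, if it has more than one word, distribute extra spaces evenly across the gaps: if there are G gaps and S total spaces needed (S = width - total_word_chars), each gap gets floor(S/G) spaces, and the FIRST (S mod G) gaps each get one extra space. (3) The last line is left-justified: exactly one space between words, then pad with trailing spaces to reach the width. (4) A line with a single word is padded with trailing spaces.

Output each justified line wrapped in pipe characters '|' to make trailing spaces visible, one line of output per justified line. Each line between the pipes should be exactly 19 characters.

Line 1: ['library', 'number', 'two'] (min_width=18, slack=1)
Line 2: ['stop', 'word', 'read'] (min_width=14, slack=5)
Line 3: ['segment', 'night', 'white'] (min_width=19, slack=0)
Line 4: ['sound', 'keyboard', 'run'] (min_width=18, slack=1)
Line 5: ['my', 'night', 'milk', 'grass'] (min_width=19, slack=0)

Answer: |library  number two|
|stop    word   read|
|segment night white|
|sound  keyboard run|
|my night milk grass|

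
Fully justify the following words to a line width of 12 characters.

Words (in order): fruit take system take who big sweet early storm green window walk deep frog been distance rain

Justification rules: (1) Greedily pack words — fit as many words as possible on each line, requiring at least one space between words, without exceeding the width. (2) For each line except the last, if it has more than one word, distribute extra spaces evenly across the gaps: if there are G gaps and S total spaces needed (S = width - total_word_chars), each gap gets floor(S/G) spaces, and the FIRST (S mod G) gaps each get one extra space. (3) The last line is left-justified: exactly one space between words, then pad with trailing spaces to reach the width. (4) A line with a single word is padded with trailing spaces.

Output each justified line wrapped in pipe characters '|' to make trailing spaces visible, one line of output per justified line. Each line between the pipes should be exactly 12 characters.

Answer: |fruit   take|
|system  take|
|who      big|
|sweet  early|
|storm  green|
|window  walk|
|deep    frog|
|been        |
|distance    |
|rain        |

Derivation:
Line 1: ['fruit', 'take'] (min_width=10, slack=2)
Line 2: ['system', 'take'] (min_width=11, slack=1)
Line 3: ['who', 'big'] (min_width=7, slack=5)
Line 4: ['sweet', 'early'] (min_width=11, slack=1)
Line 5: ['storm', 'green'] (min_width=11, slack=1)
Line 6: ['window', 'walk'] (min_width=11, slack=1)
Line 7: ['deep', 'frog'] (min_width=9, slack=3)
Line 8: ['been'] (min_width=4, slack=8)
Line 9: ['distance'] (min_width=8, slack=4)
Line 10: ['rain'] (min_width=4, slack=8)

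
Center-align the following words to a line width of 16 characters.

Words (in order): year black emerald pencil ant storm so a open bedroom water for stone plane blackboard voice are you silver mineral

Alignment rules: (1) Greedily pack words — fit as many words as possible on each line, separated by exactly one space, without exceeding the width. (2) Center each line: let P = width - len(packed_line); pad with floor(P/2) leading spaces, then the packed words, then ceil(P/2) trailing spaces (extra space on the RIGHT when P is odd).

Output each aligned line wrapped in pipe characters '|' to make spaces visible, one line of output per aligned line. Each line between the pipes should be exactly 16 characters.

Line 1: ['year', 'black'] (min_width=10, slack=6)
Line 2: ['emerald', 'pencil'] (min_width=14, slack=2)
Line 3: ['ant', 'storm', 'so', 'a'] (min_width=14, slack=2)
Line 4: ['open', 'bedroom'] (min_width=12, slack=4)
Line 5: ['water', 'for', 'stone'] (min_width=15, slack=1)
Line 6: ['plane', 'blackboard'] (min_width=16, slack=0)
Line 7: ['voice', 'are', 'you'] (min_width=13, slack=3)
Line 8: ['silver', 'mineral'] (min_width=14, slack=2)

Answer: |   year black   |
| emerald pencil |
| ant storm so a |
|  open bedroom  |
|water for stone |
|plane blackboard|
| voice are you  |
| silver mineral |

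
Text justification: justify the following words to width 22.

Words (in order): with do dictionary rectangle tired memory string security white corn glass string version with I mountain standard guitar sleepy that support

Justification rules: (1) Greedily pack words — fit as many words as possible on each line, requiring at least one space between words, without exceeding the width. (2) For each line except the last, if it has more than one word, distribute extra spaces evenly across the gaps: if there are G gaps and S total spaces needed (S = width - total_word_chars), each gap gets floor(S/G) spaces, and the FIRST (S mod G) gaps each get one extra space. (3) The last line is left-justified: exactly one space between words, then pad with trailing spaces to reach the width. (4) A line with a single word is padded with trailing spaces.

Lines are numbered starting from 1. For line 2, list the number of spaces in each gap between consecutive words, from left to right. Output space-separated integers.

Line 1: ['with', 'do', 'dictionary'] (min_width=18, slack=4)
Line 2: ['rectangle', 'tired', 'memory'] (min_width=22, slack=0)
Line 3: ['string', 'security', 'white'] (min_width=21, slack=1)
Line 4: ['corn', 'glass', 'string'] (min_width=17, slack=5)
Line 5: ['version', 'with', 'I'] (min_width=14, slack=8)
Line 6: ['mountain', 'standard'] (min_width=17, slack=5)
Line 7: ['guitar', 'sleepy', 'that'] (min_width=18, slack=4)
Line 8: ['support'] (min_width=7, slack=15)

Answer: 1 1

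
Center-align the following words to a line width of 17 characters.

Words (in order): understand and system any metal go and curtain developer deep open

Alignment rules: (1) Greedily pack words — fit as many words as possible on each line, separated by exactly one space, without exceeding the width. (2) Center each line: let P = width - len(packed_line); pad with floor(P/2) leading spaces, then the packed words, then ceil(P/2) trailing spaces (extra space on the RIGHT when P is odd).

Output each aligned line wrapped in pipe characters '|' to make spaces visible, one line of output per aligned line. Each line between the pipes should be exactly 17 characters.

Line 1: ['understand', 'and'] (min_width=14, slack=3)
Line 2: ['system', 'any', 'metal'] (min_width=16, slack=1)
Line 3: ['go', 'and', 'curtain'] (min_width=14, slack=3)
Line 4: ['developer', 'deep'] (min_width=14, slack=3)
Line 5: ['open'] (min_width=4, slack=13)

Answer: | understand and  |
|system any metal |
| go and curtain  |
| developer deep  |
|      open       |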